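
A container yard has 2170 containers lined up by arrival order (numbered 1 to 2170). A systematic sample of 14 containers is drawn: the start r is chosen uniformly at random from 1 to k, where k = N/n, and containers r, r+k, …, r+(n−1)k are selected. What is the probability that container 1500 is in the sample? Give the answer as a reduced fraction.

k = 2170/14 = 155.
Container 1500 is selected iff r ≡ 1500 (mod 155); exactly one such r in {1,…,155}.
Inclusion probability = 1/155.

1/155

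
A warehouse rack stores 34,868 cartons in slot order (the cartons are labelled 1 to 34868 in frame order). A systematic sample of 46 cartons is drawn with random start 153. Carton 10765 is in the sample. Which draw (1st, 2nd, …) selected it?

k = 34868/46 = 758
position = (10765 − 153)/758 + 1 = 10612/758 + 1 = 14 + 1 = 15

15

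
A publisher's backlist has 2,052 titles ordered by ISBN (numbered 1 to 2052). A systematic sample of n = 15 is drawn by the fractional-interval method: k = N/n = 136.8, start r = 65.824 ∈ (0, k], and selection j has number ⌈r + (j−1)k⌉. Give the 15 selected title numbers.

j=1: r + 0k = 65.824 → ⌈·⌉ = 66
j=2: r + 1k = 202.624 → ⌈·⌉ = 203
j=3: r + 2k = 339.424 → ⌈·⌉ = 340
j=4: r + 3k = 476.224 → ⌈·⌉ = 477
j=5: r + 4k = 613.024 → ⌈·⌉ = 614
j=6: r + 5k = 749.824 → ⌈·⌉ = 750
j=7: r + 6k = 886.624 → ⌈·⌉ = 887
j=8: r + 7k = 1023.424 → ⌈·⌉ = 1024
j=9: r + 8k = 1160.224 → ⌈·⌉ = 1161
j=10: r + 9k = 1297.024 → ⌈·⌉ = 1298
j=11: r + 10k = 1433.824 → ⌈·⌉ = 1434
j=12: r + 11k = 1570.624 → ⌈·⌉ = 1571
j=13: r + 12k = 1707.424 → ⌈·⌉ = 1708
j=14: r + 13k = 1844.224 → ⌈·⌉ = 1845
j=15: r + 14k = 1981.024 → ⌈·⌉ = 1982

66, 203, 340, 477, 614, 750, 887, 1024, 1161, 1298, 1434, 1571, 1708, 1845, 1982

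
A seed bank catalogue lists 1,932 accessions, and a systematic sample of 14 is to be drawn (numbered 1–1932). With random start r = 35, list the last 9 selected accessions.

725, 863, 1001, 1139, 1277, 1415, 1553, 1691, 1829

k = N/n = 1932/14 = 138
6th selection = 35 + 5×138 = 725
7th: 725 + 138 = 863
8th: 863 + 138 = 1001
9th: 1001 + 138 = 1139
10th: 1139 + 138 = 1277
11th: 1277 + 138 = 1415
12th: 1415 + 138 = 1553
13th: 1553 + 138 = 1691
14th: 1691 + 138 = 1829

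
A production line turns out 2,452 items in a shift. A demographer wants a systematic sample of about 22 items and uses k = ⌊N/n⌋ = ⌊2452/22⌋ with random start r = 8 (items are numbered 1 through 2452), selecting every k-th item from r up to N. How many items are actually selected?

23

k = ⌊2452/22⌋ = 111
Achieved size = ⌊(2452 − 8)/111⌋ + 1 = ⌊2444/111⌋ + 1 = 22 + 1 = 23
(last selection: 8 + 22×111 = 2450 ≤ 2452; next would be 2561 > 2452)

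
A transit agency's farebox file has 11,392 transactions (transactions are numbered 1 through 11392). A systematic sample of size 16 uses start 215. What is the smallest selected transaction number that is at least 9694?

k = 11392/16 = 712
Steps past start: ⌈(9694 − 215)/712⌉ = ⌈9479/712⌉ = 14
Selected transaction: 215 + 14×712 = 10183

10183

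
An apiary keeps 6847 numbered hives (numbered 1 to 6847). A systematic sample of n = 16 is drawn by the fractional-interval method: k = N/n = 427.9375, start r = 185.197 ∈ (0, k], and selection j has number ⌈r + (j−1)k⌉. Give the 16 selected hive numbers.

186, 614, 1042, 1470, 1897, 2325, 2753, 3181, 3609, 4037, 4465, 4893, 5321, 5749, 6177, 6605

j=1: r + 0k = 185.197 → ⌈·⌉ = 186
j=2: r + 1k = 613.1345 → ⌈·⌉ = 614
j=3: r + 2k = 1041.072 → ⌈·⌉ = 1042
j=4: r + 3k = 1469.0095 → ⌈·⌉ = 1470
j=5: r + 4k = 1896.947 → ⌈·⌉ = 1897
j=6: r + 5k = 2324.8845 → ⌈·⌉ = 2325
j=7: r + 6k = 2752.822 → ⌈·⌉ = 2753
j=8: r + 7k = 3180.7595 → ⌈·⌉ = 3181
j=9: r + 8k = 3608.697 → ⌈·⌉ = 3609
j=10: r + 9k = 4036.6345 → ⌈·⌉ = 4037
j=11: r + 10k = 4464.572 → ⌈·⌉ = 4465
j=12: r + 11k = 4892.5095 → ⌈·⌉ = 4893
j=13: r + 12k = 5320.447 → ⌈·⌉ = 5321
j=14: r + 13k = 5748.3845 → ⌈·⌉ = 5749
j=15: r + 14k = 6176.322 → ⌈·⌉ = 6177
j=16: r + 15k = 6604.2595 → ⌈·⌉ = 6605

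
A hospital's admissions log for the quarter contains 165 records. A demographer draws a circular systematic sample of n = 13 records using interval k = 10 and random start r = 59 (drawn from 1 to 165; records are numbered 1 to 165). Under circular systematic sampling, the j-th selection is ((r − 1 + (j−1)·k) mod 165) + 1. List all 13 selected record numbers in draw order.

Selection 1: 59
Selection 2: 59 + 10 = 69
Selection 3: 69 + 10 = 79
Selection 4: 79 + 10 = 89
Selection 5: 89 + 10 = 99
Selection 6: 99 + 10 = 109
Selection 7: 109 + 10 = 119
Selection 8: 119 + 10 = 129
Selection 9: 129 + 10 = 139
Selection 10: 139 + 10 = 149
Selection 11: 149 + 10 = 159
Selection 12: 159 + 10 = 169 → 169 − 165 = 4
Selection 13: 4 + 10 = 14

59, 69, 79, 89, 99, 109, 119, 129, 139, 149, 159, 4, 14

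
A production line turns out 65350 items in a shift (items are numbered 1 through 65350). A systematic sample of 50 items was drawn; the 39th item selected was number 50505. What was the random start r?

839

k = 65350/50 = 1307
r = 50505 − (39−1)×1307 = 50505 − 49666 = 839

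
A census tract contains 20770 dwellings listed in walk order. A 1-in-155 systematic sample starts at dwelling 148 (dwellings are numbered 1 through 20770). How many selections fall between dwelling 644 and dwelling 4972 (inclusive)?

k = 155
First selection ≥ 644: 148 + ⌈(644−148)/155⌉·155 = 148 + 4×155 = 768
Last selection ≤ 4972: 148 + ⌊(4972−148)/155⌋·155 = 148 + 31×155 = 4953
Count = 31 − 4 + 1 = 28

28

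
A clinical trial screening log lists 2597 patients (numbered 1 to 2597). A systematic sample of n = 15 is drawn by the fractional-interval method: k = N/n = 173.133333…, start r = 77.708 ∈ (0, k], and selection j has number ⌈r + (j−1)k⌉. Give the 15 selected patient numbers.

78, 251, 424, 598, 771, 944, 1117, 1290, 1463, 1636, 1810, 1983, 2156, 2329, 2502

j=1: r + 0k = 77.708 → ⌈·⌉ = 78
j=2: r + 1k = 250.841333… → ⌈·⌉ = 251
j=3: r + 2k = 423.974666… → ⌈·⌉ = 424
j=4: r + 3k = 597.108 → ⌈·⌉ = 598
j=5: r + 4k = 770.241333… → ⌈·⌉ = 771
j=6: r + 5k = 943.374666… → ⌈·⌉ = 944
j=7: r + 6k = 1116.508 → ⌈·⌉ = 1117
j=8: r + 7k = 1289.641333… → ⌈·⌉ = 1290
j=9: r + 8k = 1462.774666… → ⌈·⌉ = 1463
j=10: r + 9k = 1635.908 → ⌈·⌉ = 1636
j=11: r + 10k = 1809.041333… → ⌈·⌉ = 1810
j=12: r + 11k = 1982.174666… → ⌈·⌉ = 1983
j=13: r + 12k = 2155.308 → ⌈·⌉ = 2156
j=14: r + 13k = 2328.441333… → ⌈·⌉ = 2329
j=15: r + 14k = 2501.574666… → ⌈·⌉ = 2502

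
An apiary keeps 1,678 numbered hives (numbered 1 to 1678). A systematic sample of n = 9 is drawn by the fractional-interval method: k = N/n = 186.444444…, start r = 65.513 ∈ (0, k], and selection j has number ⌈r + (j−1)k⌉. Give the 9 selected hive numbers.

j=1: r + 0k = 65.513 → ⌈·⌉ = 66
j=2: r + 1k = 251.957444… → ⌈·⌉ = 252
j=3: r + 2k = 438.401888… → ⌈·⌉ = 439
j=4: r + 3k = 624.846333… → ⌈·⌉ = 625
j=5: r + 4k = 811.290777… → ⌈·⌉ = 812
j=6: r + 5k = 997.735222… → ⌈·⌉ = 998
j=7: r + 6k = 1184.179666… → ⌈·⌉ = 1185
j=8: r + 7k = 1370.624111… → ⌈·⌉ = 1371
j=9: r + 8k = 1557.068555… → ⌈·⌉ = 1558

66, 252, 439, 625, 812, 998, 1185, 1371, 1558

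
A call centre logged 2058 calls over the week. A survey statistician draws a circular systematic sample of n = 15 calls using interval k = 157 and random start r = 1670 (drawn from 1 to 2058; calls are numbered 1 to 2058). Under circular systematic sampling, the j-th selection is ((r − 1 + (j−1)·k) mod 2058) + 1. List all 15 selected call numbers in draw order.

1670, 1827, 1984, 83, 240, 397, 554, 711, 868, 1025, 1182, 1339, 1496, 1653, 1810

Selection 1: 1670
Selection 2: 1670 + 157 = 1827
Selection 3: 1827 + 157 = 1984
Selection 4: 1984 + 157 = 2141 → 2141 − 2058 = 83
Selection 5: 83 + 157 = 240
Selection 6: 240 + 157 = 397
Selection 7: 397 + 157 = 554
Selection 8: 554 + 157 = 711
Selection 9: 711 + 157 = 868
Selection 10: 868 + 157 = 1025
Selection 11: 1025 + 157 = 1182
Selection 12: 1182 + 157 = 1339
Selection 13: 1339 + 157 = 1496
Selection 14: 1496 + 157 = 1653
Selection 15: 1653 + 157 = 1810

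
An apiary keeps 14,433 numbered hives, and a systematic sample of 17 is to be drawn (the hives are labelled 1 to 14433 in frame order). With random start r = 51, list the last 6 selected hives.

k = N/n = 14433/17 = 849
12th selection = 51 + 11×849 = 9390
13th: 9390 + 849 = 10239
14th: 10239 + 849 = 11088
15th: 11088 + 849 = 11937
16th: 11937 + 849 = 12786
17th: 12786 + 849 = 13635

9390, 10239, 11088, 11937, 12786, 13635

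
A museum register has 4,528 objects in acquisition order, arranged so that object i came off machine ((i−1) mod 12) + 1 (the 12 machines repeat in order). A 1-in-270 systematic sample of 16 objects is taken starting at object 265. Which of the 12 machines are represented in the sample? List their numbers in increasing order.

1, 7

Consecutive selections differ by k = 270, so their machine numbers differ by 270 mod 12 = 6.
gcd(270, 12) = 6, so the sample visits 12/6 = 2 distinct residues mod 12.
Start 265 is machine 1; the machines hit are 1, 7.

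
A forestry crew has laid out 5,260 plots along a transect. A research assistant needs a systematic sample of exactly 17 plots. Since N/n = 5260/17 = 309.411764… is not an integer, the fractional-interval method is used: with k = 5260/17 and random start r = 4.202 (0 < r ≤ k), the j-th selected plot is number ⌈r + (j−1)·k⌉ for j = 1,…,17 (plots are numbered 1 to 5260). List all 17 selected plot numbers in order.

5, 314, 624, 933, 1242, 1552, 1861, 2171, 2480, 2789, 3099, 3408, 3718, 4027, 4336, 4646, 4955

j=1: r + 0k = 4.202 → ⌈·⌉ = 5
j=2: r + 1k = 313.613764… → ⌈·⌉ = 314
j=3: r + 2k = 623.025529… → ⌈·⌉ = 624
j=4: r + 3k = 932.437294… → ⌈·⌉ = 933
j=5: r + 4k = 1241.849058… → ⌈·⌉ = 1242
j=6: r + 5k = 1551.260823… → ⌈·⌉ = 1552
j=7: r + 6k = 1860.672588… → ⌈·⌉ = 1861
j=8: r + 7k = 2170.084352… → ⌈·⌉ = 2171
j=9: r + 8k = 2479.496117… → ⌈·⌉ = 2480
j=10: r + 9k = 2788.907882… → ⌈·⌉ = 2789
j=11: r + 10k = 3098.319647… → ⌈·⌉ = 3099
j=12: r + 11k = 3407.731411… → ⌈·⌉ = 3408
j=13: r + 12k = 3717.143176… → ⌈·⌉ = 3718
j=14: r + 13k = 4026.554941… → ⌈·⌉ = 4027
j=15: r + 14k = 4335.966705… → ⌈·⌉ = 4336
j=16: r + 15k = 4645.378470… → ⌈·⌉ = 4646
j=17: r + 16k = 4954.790235… → ⌈·⌉ = 4955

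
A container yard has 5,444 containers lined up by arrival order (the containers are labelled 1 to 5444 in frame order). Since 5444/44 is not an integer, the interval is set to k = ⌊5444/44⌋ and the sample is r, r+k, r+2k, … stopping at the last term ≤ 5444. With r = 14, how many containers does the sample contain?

k = ⌊5444/44⌋ = 123
Achieved size = ⌊(5444 − 14)/123⌋ + 1 = ⌊5430/123⌋ + 1 = 44 + 1 = 45
(last selection: 14 + 44×123 = 5426 ≤ 5444; next would be 5549 > 5444)

45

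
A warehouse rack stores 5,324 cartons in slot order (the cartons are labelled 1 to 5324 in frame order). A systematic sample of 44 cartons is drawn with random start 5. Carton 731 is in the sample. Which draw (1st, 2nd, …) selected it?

k = 5324/44 = 121
position = (731 − 5)/121 + 1 = 726/121 + 1 = 6 + 1 = 7

7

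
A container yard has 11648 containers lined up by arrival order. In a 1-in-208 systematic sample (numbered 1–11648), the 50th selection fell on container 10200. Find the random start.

8

k = 208
r = 10200 − (50−1)×208 = 10200 − 10192 = 8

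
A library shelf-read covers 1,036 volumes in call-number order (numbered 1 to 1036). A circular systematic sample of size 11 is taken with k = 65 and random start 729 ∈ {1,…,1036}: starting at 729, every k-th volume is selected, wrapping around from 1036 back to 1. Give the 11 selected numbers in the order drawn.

Selection 1: 729
Selection 2: 729 + 65 = 794
Selection 3: 794 + 65 = 859
Selection 4: 859 + 65 = 924
Selection 5: 924 + 65 = 989
Selection 6: 989 + 65 = 1054 → 1054 − 1036 = 18
Selection 7: 18 + 65 = 83
Selection 8: 83 + 65 = 148
Selection 9: 148 + 65 = 213
Selection 10: 213 + 65 = 278
Selection 11: 278 + 65 = 343

729, 794, 859, 924, 989, 18, 83, 148, 213, 278, 343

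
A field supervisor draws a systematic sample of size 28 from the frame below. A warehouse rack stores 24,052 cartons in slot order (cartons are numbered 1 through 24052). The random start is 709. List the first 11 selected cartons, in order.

k = N/n = 24052/28 = 859
carton 1: 709
carton 2: 709 + 859 = 1568
carton 3: 1568 + 859 = 2427
carton 4: 2427 + 859 = 3286
carton 5: 3286 + 859 = 4145
carton 6: 4145 + 859 = 5004
carton 7: 5004 + 859 = 5863
carton 8: 5863 + 859 = 6722
carton 9: 6722 + 859 = 7581
carton 10: 7581 + 859 = 8440
carton 11: 8440 + 859 = 9299

709, 1568, 2427, 3286, 4145, 5004, 5863, 6722, 7581, 8440, 9299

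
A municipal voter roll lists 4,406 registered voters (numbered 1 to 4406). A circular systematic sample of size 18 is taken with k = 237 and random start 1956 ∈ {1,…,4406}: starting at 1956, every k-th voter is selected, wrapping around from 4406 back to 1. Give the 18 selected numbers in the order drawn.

Selection 1: 1956
Selection 2: 1956 + 237 = 2193
Selection 3: 2193 + 237 = 2430
Selection 4: 2430 + 237 = 2667
Selection 5: 2667 + 237 = 2904
Selection 6: 2904 + 237 = 3141
Selection 7: 3141 + 237 = 3378
Selection 8: 3378 + 237 = 3615
Selection 9: 3615 + 237 = 3852
Selection 10: 3852 + 237 = 4089
Selection 11: 4089 + 237 = 4326
Selection 12: 4326 + 237 = 4563 → 4563 − 4406 = 157
Selection 13: 157 + 237 = 394
Selection 14: 394 + 237 = 631
Selection 15: 631 + 237 = 868
Selection 16: 868 + 237 = 1105
Selection 17: 1105 + 237 = 1342
Selection 18: 1342 + 237 = 1579

1956, 2193, 2430, 2667, 2904, 3141, 3378, 3615, 3852, 4089, 4326, 157, 394, 631, 868, 1105, 1342, 1579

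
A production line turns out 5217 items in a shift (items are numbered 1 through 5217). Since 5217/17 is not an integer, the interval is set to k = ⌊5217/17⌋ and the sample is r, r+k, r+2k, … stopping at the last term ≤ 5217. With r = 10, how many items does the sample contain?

k = ⌊5217/17⌋ = 306
Achieved size = ⌊(5217 − 10)/306⌋ + 1 = ⌊5207/306⌋ + 1 = 17 + 1 = 18
(last selection: 10 + 17×306 = 5212 ≤ 5217; next would be 5518 > 5217)

18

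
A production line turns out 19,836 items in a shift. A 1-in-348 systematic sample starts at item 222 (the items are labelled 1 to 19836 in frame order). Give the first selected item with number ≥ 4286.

k = 348
Steps past start: ⌈(4286 − 222)/348⌉ = ⌈4064/348⌉ = 12
Selected item: 222 + 12×348 = 4398

4398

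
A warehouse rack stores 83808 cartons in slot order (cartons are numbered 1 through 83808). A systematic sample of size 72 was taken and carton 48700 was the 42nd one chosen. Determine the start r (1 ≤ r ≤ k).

976

k = 83808/72 = 1164
r = 48700 − (42−1)×1164 = 48700 − 47724 = 976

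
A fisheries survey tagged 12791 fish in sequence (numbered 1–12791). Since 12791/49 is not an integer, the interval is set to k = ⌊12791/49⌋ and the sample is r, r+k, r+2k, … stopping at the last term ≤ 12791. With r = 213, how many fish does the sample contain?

k = ⌊12791/49⌋ = 261
Achieved size = ⌊(12791 − 213)/261⌋ + 1 = ⌊12578/261⌋ + 1 = 48 + 1 = 49
(last selection: 213 + 48×261 = 12741 ≤ 12791; next would be 13002 > 12791)

49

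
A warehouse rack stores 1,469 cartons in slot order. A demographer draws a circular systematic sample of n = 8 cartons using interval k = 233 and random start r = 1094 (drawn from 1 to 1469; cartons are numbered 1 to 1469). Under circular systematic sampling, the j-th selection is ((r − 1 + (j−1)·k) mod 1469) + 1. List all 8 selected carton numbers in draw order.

Selection 1: 1094
Selection 2: 1094 + 233 = 1327
Selection 3: 1327 + 233 = 1560 → 1560 − 1469 = 91
Selection 4: 91 + 233 = 324
Selection 5: 324 + 233 = 557
Selection 6: 557 + 233 = 790
Selection 7: 790 + 233 = 1023
Selection 8: 1023 + 233 = 1256

1094, 1327, 91, 324, 557, 790, 1023, 1256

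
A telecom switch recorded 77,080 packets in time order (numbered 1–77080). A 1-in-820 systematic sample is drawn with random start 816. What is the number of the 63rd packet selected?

51656

k = 820
63rd selection = r + (63−1)·k = 816 + 62×820 = 816 + 50840 = 51656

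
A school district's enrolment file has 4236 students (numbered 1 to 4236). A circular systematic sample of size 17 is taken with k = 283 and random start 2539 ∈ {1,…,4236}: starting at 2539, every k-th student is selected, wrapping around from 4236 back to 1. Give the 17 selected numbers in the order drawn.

Selection 1: 2539
Selection 2: 2539 + 283 = 2822
Selection 3: 2822 + 283 = 3105
Selection 4: 3105 + 283 = 3388
Selection 5: 3388 + 283 = 3671
Selection 6: 3671 + 283 = 3954
Selection 7: 3954 + 283 = 4237 → 4237 − 4236 = 1
Selection 8: 1 + 283 = 284
Selection 9: 284 + 283 = 567
Selection 10: 567 + 283 = 850
Selection 11: 850 + 283 = 1133
Selection 12: 1133 + 283 = 1416
Selection 13: 1416 + 283 = 1699
Selection 14: 1699 + 283 = 1982
Selection 15: 1982 + 283 = 2265
Selection 16: 2265 + 283 = 2548
Selection 17: 2548 + 283 = 2831

2539, 2822, 3105, 3388, 3671, 3954, 1, 284, 567, 850, 1133, 1416, 1699, 1982, 2265, 2548, 2831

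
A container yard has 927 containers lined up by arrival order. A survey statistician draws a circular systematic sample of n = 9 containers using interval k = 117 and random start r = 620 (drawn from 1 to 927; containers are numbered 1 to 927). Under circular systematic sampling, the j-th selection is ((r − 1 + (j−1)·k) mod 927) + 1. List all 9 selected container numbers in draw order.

620, 737, 854, 44, 161, 278, 395, 512, 629

Selection 1: 620
Selection 2: 620 + 117 = 737
Selection 3: 737 + 117 = 854
Selection 4: 854 + 117 = 971 → 971 − 927 = 44
Selection 5: 44 + 117 = 161
Selection 6: 161 + 117 = 278
Selection 7: 278 + 117 = 395
Selection 8: 395 + 117 = 512
Selection 9: 512 + 117 = 629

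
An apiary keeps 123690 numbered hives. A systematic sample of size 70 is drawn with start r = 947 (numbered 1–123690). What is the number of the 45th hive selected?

k = 123690/70 = 1767
45th selection = r + (45−1)·k = 947 + 44×1767 = 947 + 77748 = 78695

78695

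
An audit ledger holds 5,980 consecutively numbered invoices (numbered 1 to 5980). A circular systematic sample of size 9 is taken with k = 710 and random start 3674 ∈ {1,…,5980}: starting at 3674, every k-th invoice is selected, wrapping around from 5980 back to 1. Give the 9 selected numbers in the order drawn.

3674, 4384, 5094, 5804, 534, 1244, 1954, 2664, 3374

Selection 1: 3674
Selection 2: 3674 + 710 = 4384
Selection 3: 4384 + 710 = 5094
Selection 4: 5094 + 710 = 5804
Selection 5: 5804 + 710 = 6514 → 6514 − 5980 = 534
Selection 6: 534 + 710 = 1244
Selection 7: 1244 + 710 = 1954
Selection 8: 1954 + 710 = 2664
Selection 9: 2664 + 710 = 3374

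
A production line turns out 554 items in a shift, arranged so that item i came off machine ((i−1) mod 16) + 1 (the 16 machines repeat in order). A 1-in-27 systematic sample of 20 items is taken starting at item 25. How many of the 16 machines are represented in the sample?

Consecutive selections differ by k = 27, so their machine numbers differ by 27 mod 16 = 11.
gcd(27, 16) = 1, so the sample visits 16/1 = 16 distinct residues mod 16.
Start 25 is machine 9; the machines hit are 1, 2, 3, 4, 5, 6, 7, 8, 9, 10, 11, 12, 13, 14, 15, 16.

16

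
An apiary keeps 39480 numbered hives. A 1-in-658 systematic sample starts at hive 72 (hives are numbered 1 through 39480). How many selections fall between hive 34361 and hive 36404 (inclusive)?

k = 658
First selection ≥ 34361: 72 + ⌈(34361−72)/658⌉·658 = 72 + 53×658 = 34946
Last selection ≤ 36404: 72 + ⌊(36404−72)/658⌋·658 = 72 + 55×658 = 36262
Count = 55 − 53 + 1 = 3

3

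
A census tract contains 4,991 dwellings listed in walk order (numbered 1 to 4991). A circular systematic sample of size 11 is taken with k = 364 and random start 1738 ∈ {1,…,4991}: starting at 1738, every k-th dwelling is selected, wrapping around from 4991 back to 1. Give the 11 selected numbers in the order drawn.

Selection 1: 1738
Selection 2: 1738 + 364 = 2102
Selection 3: 2102 + 364 = 2466
Selection 4: 2466 + 364 = 2830
Selection 5: 2830 + 364 = 3194
Selection 6: 3194 + 364 = 3558
Selection 7: 3558 + 364 = 3922
Selection 8: 3922 + 364 = 4286
Selection 9: 4286 + 364 = 4650
Selection 10: 4650 + 364 = 5014 → 5014 − 4991 = 23
Selection 11: 23 + 364 = 387

1738, 2102, 2466, 2830, 3194, 3558, 3922, 4286, 4650, 23, 387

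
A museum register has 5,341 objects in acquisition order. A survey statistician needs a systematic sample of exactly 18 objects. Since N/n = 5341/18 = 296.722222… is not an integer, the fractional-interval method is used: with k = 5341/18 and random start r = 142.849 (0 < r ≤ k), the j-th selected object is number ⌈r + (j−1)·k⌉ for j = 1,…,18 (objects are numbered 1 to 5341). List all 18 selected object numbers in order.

j=1: r + 0k = 142.849 → ⌈·⌉ = 143
j=2: r + 1k = 439.571222… → ⌈·⌉ = 440
j=3: r + 2k = 736.293444… → ⌈·⌉ = 737
j=4: r + 3k = 1033.015666… → ⌈·⌉ = 1034
j=5: r + 4k = 1329.737888… → ⌈·⌉ = 1330
j=6: r + 5k = 1626.460111… → ⌈·⌉ = 1627
j=7: r + 6k = 1923.182333… → ⌈·⌉ = 1924
j=8: r + 7k = 2219.904555… → ⌈·⌉ = 2220
j=9: r + 8k = 2516.626777… → ⌈·⌉ = 2517
j=10: r + 9k = 2813.349 → ⌈·⌉ = 2814
j=11: r + 10k = 3110.071222… → ⌈·⌉ = 3111
j=12: r + 11k = 3406.793444… → ⌈·⌉ = 3407
j=13: r + 12k = 3703.515666… → ⌈·⌉ = 3704
j=14: r + 13k = 4000.237888… → ⌈·⌉ = 4001
j=15: r + 14k = 4296.960111… → ⌈·⌉ = 4297
j=16: r + 15k = 4593.682333… → ⌈·⌉ = 4594
j=17: r + 16k = 4890.404555… → ⌈·⌉ = 4891
j=18: r + 17k = 5187.126777… → ⌈·⌉ = 5188

143, 440, 737, 1034, 1330, 1627, 1924, 2220, 2517, 2814, 3111, 3407, 3704, 4001, 4297, 4594, 4891, 5188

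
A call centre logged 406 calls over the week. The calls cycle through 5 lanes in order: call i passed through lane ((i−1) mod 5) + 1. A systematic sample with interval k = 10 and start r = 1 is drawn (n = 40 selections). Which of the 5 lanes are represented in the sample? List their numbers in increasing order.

1

Consecutive selections differ by k = 10, so their lane numbers differ by 10 mod 5 = 0.
gcd(10, 5) = 5, so the sample visits 5/5 = 1 distinct residues mod 5.
Start 1 is lane 1; the lanes hit are 1.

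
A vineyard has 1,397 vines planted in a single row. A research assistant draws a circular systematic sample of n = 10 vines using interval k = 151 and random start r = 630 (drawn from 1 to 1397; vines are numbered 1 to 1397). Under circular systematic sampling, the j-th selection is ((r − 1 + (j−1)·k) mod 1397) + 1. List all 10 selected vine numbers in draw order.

Selection 1: 630
Selection 2: 630 + 151 = 781
Selection 3: 781 + 151 = 932
Selection 4: 932 + 151 = 1083
Selection 5: 1083 + 151 = 1234
Selection 6: 1234 + 151 = 1385
Selection 7: 1385 + 151 = 1536 → 1536 − 1397 = 139
Selection 8: 139 + 151 = 290
Selection 9: 290 + 151 = 441
Selection 10: 441 + 151 = 592

630, 781, 932, 1083, 1234, 1385, 139, 290, 441, 592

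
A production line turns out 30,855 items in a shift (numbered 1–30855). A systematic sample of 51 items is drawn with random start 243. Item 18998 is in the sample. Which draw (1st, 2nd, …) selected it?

32

k = 30855/51 = 605
position = (18998 − 243)/605 + 1 = 18755/605 + 1 = 31 + 1 = 32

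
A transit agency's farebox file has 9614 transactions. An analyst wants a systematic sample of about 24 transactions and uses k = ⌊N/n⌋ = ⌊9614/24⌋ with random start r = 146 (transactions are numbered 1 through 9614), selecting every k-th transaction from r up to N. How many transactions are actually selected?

24

k = ⌊9614/24⌋ = 400
Achieved size = ⌊(9614 − 146)/400⌋ + 1 = ⌊9468/400⌋ + 1 = 23 + 1 = 24
(last selection: 146 + 23×400 = 9346 ≤ 9614; next would be 9746 > 9614)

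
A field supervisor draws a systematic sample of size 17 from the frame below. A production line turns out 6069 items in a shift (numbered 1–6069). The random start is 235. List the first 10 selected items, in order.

k = N/n = 6069/17 = 357
item 1: 235
item 2: 235 + 357 = 592
item 3: 592 + 357 = 949
item 4: 949 + 357 = 1306
item 5: 1306 + 357 = 1663
item 6: 1663 + 357 = 2020
item 7: 2020 + 357 = 2377
item 8: 2377 + 357 = 2734
item 9: 2734 + 357 = 3091
item 10: 3091 + 357 = 3448

235, 592, 949, 1306, 1663, 2020, 2377, 2734, 3091, 3448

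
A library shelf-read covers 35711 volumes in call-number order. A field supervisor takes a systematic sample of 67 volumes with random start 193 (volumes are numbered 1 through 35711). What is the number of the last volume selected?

35371

k = 35711/67 = 533
67th selection = r + (67−1)·k = 193 + 66×533 = 193 + 35178 = 35371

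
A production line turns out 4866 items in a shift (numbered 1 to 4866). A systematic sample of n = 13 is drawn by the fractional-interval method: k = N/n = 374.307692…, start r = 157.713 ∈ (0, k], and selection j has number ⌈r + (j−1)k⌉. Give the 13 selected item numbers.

158, 533, 907, 1281, 1655, 2030, 2404, 2778, 3153, 3527, 3901, 4276, 4650

j=1: r + 0k = 157.713 → ⌈·⌉ = 158
j=2: r + 1k = 532.020692… → ⌈·⌉ = 533
j=3: r + 2k = 906.328384… → ⌈·⌉ = 907
j=4: r + 3k = 1280.636076… → ⌈·⌉ = 1281
j=5: r + 4k = 1654.943769… → ⌈·⌉ = 1655
j=6: r + 5k = 2029.251461… → ⌈·⌉ = 2030
j=7: r + 6k = 2403.559153… → ⌈·⌉ = 2404
j=8: r + 7k = 2777.866846… → ⌈·⌉ = 2778
j=9: r + 8k = 3152.174538… → ⌈·⌉ = 3153
j=10: r + 9k = 3526.482230… → ⌈·⌉ = 3527
j=11: r + 10k = 3900.789923… → ⌈·⌉ = 3901
j=12: r + 11k = 4275.097615… → ⌈·⌉ = 4276
j=13: r + 12k = 4649.405307… → ⌈·⌉ = 4650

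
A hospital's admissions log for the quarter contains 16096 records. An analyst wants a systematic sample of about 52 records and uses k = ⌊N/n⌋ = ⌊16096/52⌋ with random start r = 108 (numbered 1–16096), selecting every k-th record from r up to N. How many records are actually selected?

k = ⌊16096/52⌋ = 309
Achieved size = ⌊(16096 − 108)/309⌋ + 1 = ⌊15988/309⌋ + 1 = 51 + 1 = 52
(last selection: 108 + 51×309 = 15867 ≤ 16096; next would be 16176 > 16096)

52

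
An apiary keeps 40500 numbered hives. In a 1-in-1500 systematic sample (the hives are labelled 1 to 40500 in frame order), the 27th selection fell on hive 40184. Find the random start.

1184

k = 1500
r = 40184 − (27−1)×1500 = 40184 − 39000 = 1184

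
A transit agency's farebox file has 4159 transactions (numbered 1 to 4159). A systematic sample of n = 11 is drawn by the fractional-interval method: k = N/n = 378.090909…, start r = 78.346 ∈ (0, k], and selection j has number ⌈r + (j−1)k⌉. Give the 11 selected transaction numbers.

j=1: r + 0k = 78.346 → ⌈·⌉ = 79
j=2: r + 1k = 456.436909… → ⌈·⌉ = 457
j=3: r + 2k = 834.527818… → ⌈·⌉ = 835
j=4: r + 3k = 1212.618727… → ⌈·⌉ = 1213
j=5: r + 4k = 1590.709636… → ⌈·⌉ = 1591
j=6: r + 5k = 1968.800545… → ⌈·⌉ = 1969
j=7: r + 6k = 2346.891454… → ⌈·⌉ = 2347
j=8: r + 7k = 2724.982363… → ⌈·⌉ = 2725
j=9: r + 8k = 3103.073272… → ⌈·⌉ = 3104
j=10: r + 9k = 3481.164181… → ⌈·⌉ = 3482
j=11: r + 10k = 3859.255090… → ⌈·⌉ = 3860

79, 457, 835, 1213, 1591, 1969, 2347, 2725, 3104, 3482, 3860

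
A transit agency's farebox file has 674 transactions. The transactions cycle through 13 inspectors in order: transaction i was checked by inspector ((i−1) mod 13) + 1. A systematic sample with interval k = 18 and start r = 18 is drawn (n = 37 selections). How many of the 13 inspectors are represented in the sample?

13

Consecutive selections differ by k = 18, so their inspector numbers differ by 18 mod 13 = 5.
gcd(18, 13) = 1, so the sample visits 13/1 = 13 distinct residues mod 13.
Start 18 is inspector 5; the inspectors hit are 1, 2, 3, 4, 5, 6, 7, 8, 9, 10, 11, 12, 13.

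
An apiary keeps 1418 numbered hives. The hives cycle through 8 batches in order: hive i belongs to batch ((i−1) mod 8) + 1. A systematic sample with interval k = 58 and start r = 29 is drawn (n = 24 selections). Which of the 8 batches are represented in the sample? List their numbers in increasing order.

1, 3, 5, 7

Consecutive selections differ by k = 58, so their batch numbers differ by 58 mod 8 = 2.
gcd(58, 8) = 2, so the sample visits 8/2 = 4 distinct residues mod 8.
Start 29 is batch 5; the batches hit are 1, 3, 5, 7.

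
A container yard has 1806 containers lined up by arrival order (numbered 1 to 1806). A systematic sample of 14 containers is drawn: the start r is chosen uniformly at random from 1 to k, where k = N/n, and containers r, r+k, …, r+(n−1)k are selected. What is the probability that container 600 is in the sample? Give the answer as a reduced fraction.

1/129

k = 1806/14 = 129.
Container 600 is selected iff r ≡ 600 (mod 129); exactly one such r in {1,…,129}.
Inclusion probability = 1/129.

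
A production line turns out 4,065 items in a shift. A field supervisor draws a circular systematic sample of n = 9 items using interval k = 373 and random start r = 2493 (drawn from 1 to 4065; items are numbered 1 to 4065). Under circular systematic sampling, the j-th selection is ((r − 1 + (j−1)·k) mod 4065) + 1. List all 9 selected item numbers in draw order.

Selection 1: 2493
Selection 2: 2493 + 373 = 2866
Selection 3: 2866 + 373 = 3239
Selection 4: 3239 + 373 = 3612
Selection 5: 3612 + 373 = 3985
Selection 6: 3985 + 373 = 4358 → 4358 − 4065 = 293
Selection 7: 293 + 373 = 666
Selection 8: 666 + 373 = 1039
Selection 9: 1039 + 373 = 1412

2493, 2866, 3239, 3612, 3985, 293, 666, 1039, 1412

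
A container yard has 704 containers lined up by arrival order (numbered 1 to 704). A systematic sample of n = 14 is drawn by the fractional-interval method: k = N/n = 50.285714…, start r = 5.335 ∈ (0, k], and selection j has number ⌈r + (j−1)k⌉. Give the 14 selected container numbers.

j=1: r + 0k = 5.335 → ⌈·⌉ = 6
j=2: r + 1k = 55.620714… → ⌈·⌉ = 56
j=3: r + 2k = 105.906428… → ⌈·⌉ = 106
j=4: r + 3k = 156.192142… → ⌈·⌉ = 157
j=5: r + 4k = 206.477857… → ⌈·⌉ = 207
j=6: r + 5k = 256.763571… → ⌈·⌉ = 257
j=7: r + 6k = 307.049285… → ⌈·⌉ = 308
j=8: r + 7k = 357.335 → ⌈·⌉ = 358
j=9: r + 8k = 407.620714… → ⌈·⌉ = 408
j=10: r + 9k = 457.906428… → ⌈·⌉ = 458
j=11: r + 10k = 508.192142… → ⌈·⌉ = 509
j=12: r + 11k = 558.477857… → ⌈·⌉ = 559
j=13: r + 12k = 608.763571… → ⌈·⌉ = 609
j=14: r + 13k = 659.049285… → ⌈·⌉ = 660

6, 56, 106, 157, 207, 257, 308, 358, 408, 458, 509, 559, 609, 660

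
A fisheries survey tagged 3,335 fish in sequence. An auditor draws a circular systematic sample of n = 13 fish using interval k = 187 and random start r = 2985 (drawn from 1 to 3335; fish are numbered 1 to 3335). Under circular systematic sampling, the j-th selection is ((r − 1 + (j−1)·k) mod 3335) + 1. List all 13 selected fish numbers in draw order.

Selection 1: 2985
Selection 2: 2985 + 187 = 3172
Selection 3: 3172 + 187 = 3359 → 3359 − 3335 = 24
Selection 4: 24 + 187 = 211
Selection 5: 211 + 187 = 398
Selection 6: 398 + 187 = 585
Selection 7: 585 + 187 = 772
Selection 8: 772 + 187 = 959
Selection 9: 959 + 187 = 1146
Selection 10: 1146 + 187 = 1333
Selection 11: 1333 + 187 = 1520
Selection 12: 1520 + 187 = 1707
Selection 13: 1707 + 187 = 1894

2985, 3172, 24, 211, 398, 585, 772, 959, 1146, 1333, 1520, 1707, 1894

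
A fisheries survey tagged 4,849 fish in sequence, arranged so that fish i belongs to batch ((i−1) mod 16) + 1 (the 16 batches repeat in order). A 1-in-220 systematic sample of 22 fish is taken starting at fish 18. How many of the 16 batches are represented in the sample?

4

Consecutive selections differ by k = 220, so their batch numbers differ by 220 mod 16 = 12.
gcd(220, 16) = 4, so the sample visits 16/4 = 4 distinct residues mod 16.
Start 18 is batch 2; the batches hit are 2, 6, 10, 14.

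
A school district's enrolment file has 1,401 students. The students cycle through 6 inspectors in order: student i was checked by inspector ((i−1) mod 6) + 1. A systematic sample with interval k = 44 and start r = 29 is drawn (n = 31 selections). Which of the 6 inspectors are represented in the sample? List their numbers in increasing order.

1, 3, 5

Consecutive selections differ by k = 44, so their inspector numbers differ by 44 mod 6 = 2.
gcd(44, 6) = 2, so the sample visits 6/2 = 3 distinct residues mod 6.
Start 29 is inspector 5; the inspectors hit are 1, 3, 5.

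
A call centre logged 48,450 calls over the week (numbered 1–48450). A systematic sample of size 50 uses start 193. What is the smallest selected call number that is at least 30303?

k = 48450/50 = 969
Steps past start: ⌈(30303 − 193)/969⌉ = ⌈30110/969⌉ = 32
Selected call: 193 + 32×969 = 31201

31201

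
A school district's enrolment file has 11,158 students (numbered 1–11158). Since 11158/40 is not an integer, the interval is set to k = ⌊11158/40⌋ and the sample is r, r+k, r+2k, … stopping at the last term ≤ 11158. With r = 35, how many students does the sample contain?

k = ⌊11158/40⌋ = 278
Achieved size = ⌊(11158 − 35)/278⌋ + 1 = ⌊11123/278⌋ + 1 = 40 + 1 = 41
(last selection: 35 + 40×278 = 11155 ≤ 11158; next would be 11433 > 11158)

41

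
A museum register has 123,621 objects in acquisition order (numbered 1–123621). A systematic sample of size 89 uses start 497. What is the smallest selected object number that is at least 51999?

k = 123621/89 = 1389
Steps past start: ⌈(51999 − 497)/1389⌉ = ⌈51502/1389⌉ = 38
Selected object: 497 + 38×1389 = 53279

53279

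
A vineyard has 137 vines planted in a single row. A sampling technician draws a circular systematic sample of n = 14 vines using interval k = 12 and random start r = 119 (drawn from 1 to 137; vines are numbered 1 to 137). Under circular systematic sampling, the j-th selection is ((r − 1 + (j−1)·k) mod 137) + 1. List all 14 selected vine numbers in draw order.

119, 131, 6, 18, 30, 42, 54, 66, 78, 90, 102, 114, 126, 1

Selection 1: 119
Selection 2: 119 + 12 = 131
Selection 3: 131 + 12 = 143 → 143 − 137 = 6
Selection 4: 6 + 12 = 18
Selection 5: 18 + 12 = 30
Selection 6: 30 + 12 = 42
Selection 7: 42 + 12 = 54
Selection 8: 54 + 12 = 66
Selection 9: 66 + 12 = 78
Selection 10: 78 + 12 = 90
Selection 11: 90 + 12 = 102
Selection 12: 102 + 12 = 114
Selection 13: 114 + 12 = 126
Selection 14: 126 + 12 = 138 → 138 − 137 = 1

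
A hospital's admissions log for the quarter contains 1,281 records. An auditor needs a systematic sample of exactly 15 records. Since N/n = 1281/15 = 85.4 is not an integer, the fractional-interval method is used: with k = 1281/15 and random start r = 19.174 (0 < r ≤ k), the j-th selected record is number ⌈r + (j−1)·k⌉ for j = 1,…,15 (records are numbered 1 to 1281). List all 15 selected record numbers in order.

j=1: r + 0k = 19.174 → ⌈·⌉ = 20
j=2: r + 1k = 104.574 → ⌈·⌉ = 105
j=3: r + 2k = 189.974 → ⌈·⌉ = 190
j=4: r + 3k = 275.374 → ⌈·⌉ = 276
j=5: r + 4k = 360.774 → ⌈·⌉ = 361
j=6: r + 5k = 446.174 → ⌈·⌉ = 447
j=7: r + 6k = 531.574 → ⌈·⌉ = 532
j=8: r + 7k = 616.974 → ⌈·⌉ = 617
j=9: r + 8k = 702.374 → ⌈·⌉ = 703
j=10: r + 9k = 787.774 → ⌈·⌉ = 788
j=11: r + 10k = 873.174 → ⌈·⌉ = 874
j=12: r + 11k = 958.574 → ⌈·⌉ = 959
j=13: r + 12k = 1043.974 → ⌈·⌉ = 1044
j=14: r + 13k = 1129.374 → ⌈·⌉ = 1130
j=15: r + 14k = 1214.774 → ⌈·⌉ = 1215

20, 105, 190, 276, 361, 447, 532, 617, 703, 788, 874, 959, 1044, 1130, 1215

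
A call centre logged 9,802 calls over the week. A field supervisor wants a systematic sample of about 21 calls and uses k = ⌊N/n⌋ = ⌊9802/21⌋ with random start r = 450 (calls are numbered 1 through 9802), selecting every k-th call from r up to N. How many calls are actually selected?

k = ⌊9802/21⌋ = 466
Achieved size = ⌊(9802 − 450)/466⌋ + 1 = ⌊9352/466⌋ + 1 = 20 + 1 = 21
(last selection: 450 + 20×466 = 9770 ≤ 9802; next would be 10236 > 9802)

21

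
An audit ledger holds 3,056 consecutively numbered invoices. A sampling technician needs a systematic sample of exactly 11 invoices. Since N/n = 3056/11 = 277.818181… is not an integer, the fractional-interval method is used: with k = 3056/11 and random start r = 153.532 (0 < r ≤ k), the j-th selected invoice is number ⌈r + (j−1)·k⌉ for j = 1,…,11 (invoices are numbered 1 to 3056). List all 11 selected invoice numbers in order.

154, 432, 710, 987, 1265, 1543, 1821, 2099, 2377, 2654, 2932

j=1: r + 0k = 153.532 → ⌈·⌉ = 154
j=2: r + 1k = 431.350181… → ⌈·⌉ = 432
j=3: r + 2k = 709.168363… → ⌈·⌉ = 710
j=4: r + 3k = 986.986545… → ⌈·⌉ = 987
j=5: r + 4k = 1264.804727… → ⌈·⌉ = 1265
j=6: r + 5k = 1542.622909… → ⌈·⌉ = 1543
j=7: r + 6k = 1820.441090… → ⌈·⌉ = 1821
j=8: r + 7k = 2098.259272… → ⌈·⌉ = 2099
j=9: r + 8k = 2376.077454… → ⌈·⌉ = 2377
j=10: r + 9k = 2653.895636… → ⌈·⌉ = 2654
j=11: r + 10k = 2931.713818… → ⌈·⌉ = 2932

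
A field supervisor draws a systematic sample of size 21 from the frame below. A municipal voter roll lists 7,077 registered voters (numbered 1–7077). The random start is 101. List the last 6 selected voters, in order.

k = N/n = 7077/21 = 337
16th selection = 101 + 15×337 = 5156
17th: 5156 + 337 = 5493
18th: 5493 + 337 = 5830
19th: 5830 + 337 = 6167
20th: 6167 + 337 = 6504
21st: 6504 + 337 = 6841

5156, 5493, 5830, 6167, 6504, 6841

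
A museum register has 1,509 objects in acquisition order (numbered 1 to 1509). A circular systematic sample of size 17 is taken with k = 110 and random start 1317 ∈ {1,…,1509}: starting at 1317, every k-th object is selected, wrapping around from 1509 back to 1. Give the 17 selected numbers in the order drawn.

Selection 1: 1317
Selection 2: 1317 + 110 = 1427
Selection 3: 1427 + 110 = 1537 → 1537 − 1509 = 28
Selection 4: 28 + 110 = 138
Selection 5: 138 + 110 = 248
Selection 6: 248 + 110 = 358
Selection 7: 358 + 110 = 468
Selection 8: 468 + 110 = 578
Selection 9: 578 + 110 = 688
Selection 10: 688 + 110 = 798
Selection 11: 798 + 110 = 908
Selection 12: 908 + 110 = 1018
Selection 13: 1018 + 110 = 1128
Selection 14: 1128 + 110 = 1238
Selection 15: 1238 + 110 = 1348
Selection 16: 1348 + 110 = 1458
Selection 17: 1458 + 110 = 1568 → 1568 − 1509 = 59

1317, 1427, 28, 138, 248, 358, 468, 578, 688, 798, 908, 1018, 1128, 1238, 1348, 1458, 59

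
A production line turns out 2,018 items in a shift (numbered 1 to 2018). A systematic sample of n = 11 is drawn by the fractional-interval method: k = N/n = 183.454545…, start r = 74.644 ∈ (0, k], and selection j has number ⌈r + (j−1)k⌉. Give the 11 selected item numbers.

j=1: r + 0k = 74.644 → ⌈·⌉ = 75
j=2: r + 1k = 258.098545… → ⌈·⌉ = 259
j=3: r + 2k = 441.553090… → ⌈·⌉ = 442
j=4: r + 3k = 625.007636… → ⌈·⌉ = 626
j=5: r + 4k = 808.462181… → ⌈·⌉ = 809
j=6: r + 5k = 991.916727… → ⌈·⌉ = 992
j=7: r + 6k = 1175.371272… → ⌈·⌉ = 1176
j=8: r + 7k = 1358.825818… → ⌈·⌉ = 1359
j=9: r + 8k = 1542.280363… → ⌈·⌉ = 1543
j=10: r + 9k = 1725.734909… → ⌈·⌉ = 1726
j=11: r + 10k = 1909.189454… → ⌈·⌉ = 1910

75, 259, 442, 626, 809, 992, 1176, 1359, 1543, 1726, 1910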